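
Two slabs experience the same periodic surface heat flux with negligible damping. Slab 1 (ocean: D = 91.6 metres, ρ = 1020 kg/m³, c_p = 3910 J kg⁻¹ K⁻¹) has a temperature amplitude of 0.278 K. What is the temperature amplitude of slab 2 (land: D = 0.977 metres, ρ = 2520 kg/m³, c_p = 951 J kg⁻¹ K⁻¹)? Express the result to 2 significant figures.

43 K

C_ocean = 3.65×10^8 J/(m²·K); C_land = 2.34×10^6 J/(m²·K).
A ∝ 1/C ⇒ A_land = A_ocean × C_ocean/C_land = 0.278 × 156 = 43.4 K.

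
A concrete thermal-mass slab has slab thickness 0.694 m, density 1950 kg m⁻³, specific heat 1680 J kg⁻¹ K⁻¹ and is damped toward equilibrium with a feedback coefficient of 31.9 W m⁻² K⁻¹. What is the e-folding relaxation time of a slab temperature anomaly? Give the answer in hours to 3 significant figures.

19.8 hours

Areal heat capacity C = ρ c_p D = 1950 × 1680 × 0.694 = 2.27×10^6 J m⁻² K⁻¹.
Relaxation time τ = C / λ = 2.27×10^6 / 31.9 = 71300 s.
In hours: 71300 s / (3600 s/hour) = 19.8 hours.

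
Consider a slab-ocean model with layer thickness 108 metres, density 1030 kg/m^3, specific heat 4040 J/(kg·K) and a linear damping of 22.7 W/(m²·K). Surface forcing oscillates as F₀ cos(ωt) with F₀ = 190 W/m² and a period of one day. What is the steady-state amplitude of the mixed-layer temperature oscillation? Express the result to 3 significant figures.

0.00581 K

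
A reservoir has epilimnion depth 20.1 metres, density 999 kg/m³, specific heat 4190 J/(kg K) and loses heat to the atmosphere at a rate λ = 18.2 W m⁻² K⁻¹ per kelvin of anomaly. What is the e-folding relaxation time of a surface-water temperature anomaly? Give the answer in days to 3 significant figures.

53.5 days

Areal heat capacity C = ρ c_p D = 999 × 4190 × 20.1 = 8.41×10^7 J m⁻² K⁻¹.
Relaxation time τ = C / λ = 8.41×10^7 / 18.2 = 4.62×10^6 s.
In days: 4.62×10^6 s / (86400 s/day) = 53.5 days.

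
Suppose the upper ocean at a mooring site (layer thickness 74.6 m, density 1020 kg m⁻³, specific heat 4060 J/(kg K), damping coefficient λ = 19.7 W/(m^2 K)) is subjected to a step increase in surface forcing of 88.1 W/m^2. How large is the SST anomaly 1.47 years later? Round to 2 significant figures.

4.2 K

Areal heat capacity C = ρ c_p D = 1020 × 4060 × 74.6 = 3.09×10^8 J/(m^2 K).
τ = C / λ = 3.09×10^8 / 19.7 = 1.57×10^7 s.
Equilibrium anomaly ΔT_eq = F / λ = 88.1 / 19.7 = 4.47 K.
t = 1.47 years = 4.64×10^7 s, so t/τ = 2.96.
ΔT(t) = ΔT_eq (1 − e^(−t/τ)) = 4.47 × (1 − e^−2.96) = 4.24 K.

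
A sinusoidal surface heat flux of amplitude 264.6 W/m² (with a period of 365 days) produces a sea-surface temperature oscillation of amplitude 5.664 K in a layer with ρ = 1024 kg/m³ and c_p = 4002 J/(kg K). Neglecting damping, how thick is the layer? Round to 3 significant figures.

57.2 m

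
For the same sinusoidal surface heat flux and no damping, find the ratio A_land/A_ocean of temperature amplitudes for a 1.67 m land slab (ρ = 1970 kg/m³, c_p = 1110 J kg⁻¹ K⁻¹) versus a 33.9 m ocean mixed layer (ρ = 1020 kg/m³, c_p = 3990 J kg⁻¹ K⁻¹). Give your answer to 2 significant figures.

38

C_ocean = 1020 × 3990 × 33.9 = 1.38×10^8 J/(m²·K).
C_land = 1970 × 1110 × 1.67 = 3.65×10^6 J/(m²·K).
Undamped amplitude ∝ 1/C, so A_land/A_ocean = C_ocean/C_land = 37.8.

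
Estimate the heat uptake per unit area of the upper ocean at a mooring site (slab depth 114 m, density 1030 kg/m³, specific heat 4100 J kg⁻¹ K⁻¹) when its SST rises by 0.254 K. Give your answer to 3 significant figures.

Areal heat capacity C = ρ c_p D = 1030 × 4100 × 114 = 4.81×10^8 J m⁻² K⁻¹.
ΔQ = C ΔT = 4.81×10^8 × 0.254 = 1.22×10^8 J/m².

1.22×10^8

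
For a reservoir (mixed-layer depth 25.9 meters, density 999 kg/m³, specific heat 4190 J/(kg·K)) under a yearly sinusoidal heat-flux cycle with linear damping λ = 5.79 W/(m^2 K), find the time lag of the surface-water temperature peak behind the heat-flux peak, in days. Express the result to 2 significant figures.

76 days

Areal heat capacity C = ρ c_p D = 999 × 4190 × 25.9 = 1.08×10^8 J/(m^2 K).
ω = 2π / 3.15×10^7 s = 1.99×10^-7 s⁻¹.
Phase lag φ = arctan(Cω/λ) = arctan(21.6/5.79) = 1.31 rad.
Time lag = φ / ω = 1.31 / 1.99×10^-7 = 6.57×10^6 s = 76.0 days.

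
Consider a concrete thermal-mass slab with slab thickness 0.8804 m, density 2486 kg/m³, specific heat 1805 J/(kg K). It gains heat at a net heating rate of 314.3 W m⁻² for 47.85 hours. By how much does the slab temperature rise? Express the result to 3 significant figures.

13.7 K

Areal heat capacity C = ρ c_p D = 2486 × 1805 × 0.8804 = 3.95×10^6 J m⁻² K⁻¹.
Net heat input Q = F Δt = 314.3 × (47.85 hours × 3600 s/hour) = 5.41×10^7 J/m².
ΔT = Q / C = 5.41×10^7 / 3.95×10^6 = 13.7 K.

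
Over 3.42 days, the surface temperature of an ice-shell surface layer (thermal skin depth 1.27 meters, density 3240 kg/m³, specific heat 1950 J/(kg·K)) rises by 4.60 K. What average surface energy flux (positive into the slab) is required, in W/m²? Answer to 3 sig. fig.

Areal heat capacity C = ρ c_p D = 3240 × 1950 × 1.27 = 8.02×10^6 J/(m^2 K).
Required heat per unit area: Q = C ΔT = 8.02×10^6 × 4.60 = 3.69×10^7 J/m².
Flux F = Q / Δt = 3.69×10^7 / 2.95×10^5 s = 125 W/m².

125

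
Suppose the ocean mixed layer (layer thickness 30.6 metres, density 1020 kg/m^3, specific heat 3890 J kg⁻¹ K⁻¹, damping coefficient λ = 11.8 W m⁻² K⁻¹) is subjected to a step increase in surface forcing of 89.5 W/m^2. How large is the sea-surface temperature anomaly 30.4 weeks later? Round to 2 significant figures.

Areal heat capacity C = ρ c_p D = 1020 × 3890 × 30.6 = 1.21×10^8 J m⁻² K⁻¹.
τ = C / λ = 1.21×10^8 / 11.8 = 1.03×10^7 s.
Equilibrium anomaly ΔT_eq = F / λ = 89.5 / 11.8 = 7.58 K.
t = 30.4 weeks = 1.84×10^7 s, so t/τ = 1.79.
ΔT(t) = ΔT_eq (1 − e^(−t/τ)) = 7.58 × (1 − e^−1.79) = 6.31 K.

6.3 K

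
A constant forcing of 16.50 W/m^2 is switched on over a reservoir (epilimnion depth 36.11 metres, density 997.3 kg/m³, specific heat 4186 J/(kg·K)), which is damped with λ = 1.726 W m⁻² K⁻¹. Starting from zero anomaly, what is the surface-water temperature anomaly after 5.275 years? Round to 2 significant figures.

Areal heat capacity C = ρ c_p D = 997.3 × 4186 × 36.11 = 1.51×10^8 J m⁻² K⁻¹.
τ = C / λ = 1.51×10^8 / 1.726 = 8.73×10^7 s.
Equilibrium anomaly ΔT_eq = F / λ = 16.50 / 1.726 = 9.56 K.
t = 5.275 years = 1.66×10^8 s, so t/τ = 1.91.
ΔT(t) = ΔT_eq (1 − e^(−t/τ)) = 9.56 × (1 − e^−1.91) = 8.14 K.

8.1 K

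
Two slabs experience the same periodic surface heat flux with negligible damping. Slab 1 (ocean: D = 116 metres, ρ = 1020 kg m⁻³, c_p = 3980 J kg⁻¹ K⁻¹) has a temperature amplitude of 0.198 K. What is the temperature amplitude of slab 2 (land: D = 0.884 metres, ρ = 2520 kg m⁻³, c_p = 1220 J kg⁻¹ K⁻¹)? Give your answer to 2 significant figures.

C_ocean = 4.71×10^8 J/(m²·K); C_land = 2.72×10^6 J/(m²·K).
A ∝ 1/C ⇒ A_land = A_ocean × C_ocean/C_land = 0.198 × 173 = 34.3 K.

34 K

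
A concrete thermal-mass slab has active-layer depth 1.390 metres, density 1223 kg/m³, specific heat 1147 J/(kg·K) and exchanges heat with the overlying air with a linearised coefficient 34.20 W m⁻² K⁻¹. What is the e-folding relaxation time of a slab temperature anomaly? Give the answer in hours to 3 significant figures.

15.8 hours

Areal heat capacity C = ρ c_p D = 1223 × 1147 × 1.390 = 1.95×10^6 J/(m^2 K).
Relaxation time τ = C / λ = 1.95×10^6 / 34.20 = 57000 s.
In hours: 57000 s / (3600 s/hour) = 15.8 hours.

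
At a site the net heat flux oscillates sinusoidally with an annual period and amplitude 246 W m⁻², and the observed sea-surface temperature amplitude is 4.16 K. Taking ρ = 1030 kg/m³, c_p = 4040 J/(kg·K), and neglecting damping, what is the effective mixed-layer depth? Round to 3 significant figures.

ω = 2π / 3.15×10^7 s = 1.99×10^-7 s⁻¹.
Required C = F₀ / (A ω) = 246 / (4.16 × 1.99×10^-7) = 2.97×10^8 J/(m²·K).
D = C / (ρ c_p) = 2.97×10^8 / (1030 × 4040) = 71.3 m.

71.3 m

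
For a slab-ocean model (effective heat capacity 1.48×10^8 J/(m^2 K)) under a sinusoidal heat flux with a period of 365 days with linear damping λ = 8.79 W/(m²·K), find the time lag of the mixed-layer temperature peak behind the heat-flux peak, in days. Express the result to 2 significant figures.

74 days

Areal heat capacity C = 1.48×10^8 J/(m^2 K) (given).
ω = 2π / 3.15×10^7 s = 1.99×10^-7 s⁻¹.
Phase lag φ = arctan(Cω/λ) = arctan(29.5/8.79) = 1.28 rad.
Time lag = φ / ω = 1.28 / 1.99×10^-7 = 6.43×10^6 s = 74.4 days.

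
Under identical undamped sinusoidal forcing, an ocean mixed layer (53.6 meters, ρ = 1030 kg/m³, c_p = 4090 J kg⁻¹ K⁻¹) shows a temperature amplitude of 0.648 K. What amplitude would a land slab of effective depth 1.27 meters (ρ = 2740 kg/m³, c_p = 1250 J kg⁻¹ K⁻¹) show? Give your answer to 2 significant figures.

C_ocean = 2.26×10^8 J/(m²·K); C_land = 4.35×10^6 J/(m²·K).
A ∝ 1/C ⇒ A_land = A_ocean × C_ocean/C_land = 0.648 × 51.9 = 33.6 K.

34 K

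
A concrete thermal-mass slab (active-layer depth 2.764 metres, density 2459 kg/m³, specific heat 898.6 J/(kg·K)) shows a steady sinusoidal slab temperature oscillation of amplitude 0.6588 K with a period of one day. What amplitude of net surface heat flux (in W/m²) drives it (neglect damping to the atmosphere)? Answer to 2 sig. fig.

Areal heat capacity C = ρ c_p D = 2459 × 898.6 × 2.764 = 6.11×10^6 J/(m²·K).
ω = 2π / 86400 s = 7.27×10^-5 s⁻¹.
Cω = 6.11×10^6 × 7.27×10^-5 = 444 W/(m²·K).
F₀ = A × Cω = 0.6588 × 444 = 293 W/m².

290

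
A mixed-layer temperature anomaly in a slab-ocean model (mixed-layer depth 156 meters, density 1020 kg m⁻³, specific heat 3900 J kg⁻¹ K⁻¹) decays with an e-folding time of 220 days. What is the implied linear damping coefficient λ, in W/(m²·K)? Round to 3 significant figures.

Areal heat capacity C = ρ c_p D = 1020 × 3900 × 156 = 6.21×10^8 J m⁻² K⁻¹.
τ = 220 days = 1.90×10^7 s.
λ = C / τ = 6.21×10^8 / 1.90×10^7 = 32.6 W/(m²·K).

32.6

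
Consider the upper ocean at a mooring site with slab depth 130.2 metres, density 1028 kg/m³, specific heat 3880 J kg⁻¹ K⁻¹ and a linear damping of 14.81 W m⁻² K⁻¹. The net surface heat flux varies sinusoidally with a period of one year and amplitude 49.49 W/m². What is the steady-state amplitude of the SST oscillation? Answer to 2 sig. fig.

Areal heat capacity C = ρ c_p D = 1028 × 3880 × 130.2 = 5.19×10^8 J/(m²·K).
Angular frequency ω = 2π / T = 2π / 3.15×10^7 s = 1.99×10^-7 s⁻¹.
√((Cω)² + λ²) = √((103)² + 14.81²) = 105 W/(m²·K).
Amplitude A = F₀ / √((Cω)²+λ²) = 49.49 / 105 = 0.473 K.

0.47 K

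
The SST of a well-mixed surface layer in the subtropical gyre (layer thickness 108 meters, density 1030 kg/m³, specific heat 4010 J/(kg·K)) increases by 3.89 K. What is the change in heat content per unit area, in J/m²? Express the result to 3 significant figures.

1.74×10^9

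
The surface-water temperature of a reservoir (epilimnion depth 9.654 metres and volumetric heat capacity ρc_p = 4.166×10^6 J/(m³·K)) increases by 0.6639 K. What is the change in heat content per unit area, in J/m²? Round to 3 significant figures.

2.67×10^7

Areal heat capacity C = ρc_p × D = 4.166×10^6 × 9.654 = 4.02×10^7 J m⁻² K⁻¹.
ΔQ = C ΔT = 4.02×10^7 × 0.6639 = 2.67×10^7 J/m².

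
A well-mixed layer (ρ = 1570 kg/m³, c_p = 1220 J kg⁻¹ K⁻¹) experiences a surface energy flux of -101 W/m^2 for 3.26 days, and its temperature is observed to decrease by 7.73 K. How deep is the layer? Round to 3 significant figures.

1.92 m

Heat input Q = F Δt = -101 × 2.82×10^5 s = -2.84×10^7 J/m².
Required areal heat capacity C = Q / ΔT = 3.68×10^6 J/(m²·K).
Depth D = C / (ρ c_p) = 3.68×10^6 / (1570 × 1220) = 1.92 m.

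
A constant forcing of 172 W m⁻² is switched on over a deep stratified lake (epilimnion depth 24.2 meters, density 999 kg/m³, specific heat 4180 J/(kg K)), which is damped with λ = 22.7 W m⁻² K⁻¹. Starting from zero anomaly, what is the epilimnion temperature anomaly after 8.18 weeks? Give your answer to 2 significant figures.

5.1 K

Areal heat capacity C = ρ c_p D = 999 × 4180 × 24.2 = 1.01×10^8 J m⁻² K⁻¹.
τ = C / λ = 1.01×10^8 / 22.7 = 4.45×10^6 s.
Equilibrium anomaly ΔT_eq = F / λ = 172 / 22.7 = 7.58 K.
t = 8.18 weeks = 4.95×10^6 s, so t/τ = 1.11.
ΔT(t) = ΔT_eq (1 − e^(−t/τ)) = 7.58 × (1 − e^−1.11) = 5.08 K.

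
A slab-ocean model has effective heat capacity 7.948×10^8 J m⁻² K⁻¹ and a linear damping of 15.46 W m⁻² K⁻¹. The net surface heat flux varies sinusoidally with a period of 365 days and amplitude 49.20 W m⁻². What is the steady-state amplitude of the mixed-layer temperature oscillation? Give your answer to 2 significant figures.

Areal heat capacity C = 7.948×10^8 J m⁻² K⁻¹ (given).
Angular frequency ω = 2π / T = 2π / 3.15×10^7 s = 1.99×10^-7 s⁻¹.
√((Cω)² + λ²) = √((158)² + 15.46²) = 159 W/(m²·K).
Amplitude A = F₀ / √((Cω)²+λ²) = 49.20 / 159 = 0.309 K.

0.31 K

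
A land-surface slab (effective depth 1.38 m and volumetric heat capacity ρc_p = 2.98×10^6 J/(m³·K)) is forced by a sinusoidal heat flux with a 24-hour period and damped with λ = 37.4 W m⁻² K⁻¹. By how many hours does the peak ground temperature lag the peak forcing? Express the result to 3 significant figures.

Areal heat capacity C = ρc_p × D = 2.98×10^6 × 1.38 = 4.11×10^6 J/(m²·K).
ω = 2π / 86400 s = 7.27×10^-5 s⁻¹.
Phase lag φ = arctan(Cω/λ) = arctan(299/37.4) = 1.45 rad.
Time lag = φ / ω = 1.45 / 7.27×10^-5 = 19900 s = 5.52 hours.

5.52 hours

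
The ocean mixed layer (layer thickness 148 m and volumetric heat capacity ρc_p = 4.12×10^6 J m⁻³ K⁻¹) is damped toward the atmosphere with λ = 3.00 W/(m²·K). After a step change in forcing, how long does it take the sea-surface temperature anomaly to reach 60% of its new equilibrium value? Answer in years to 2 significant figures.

Areal heat capacity C = ρc_p × D = 4.12×10^6 × 148 = 6.10×10^8 J m⁻² K⁻¹.
τ = C / λ = 6.10×10^8 / 3.00 = 2.03×10^8 s.
Fraction reached: 1 − e^(−t/τ) = 0.60 ⇒ t = −τ ln(1 − 0.60) = τ × 0.916.
t = 1.86×10^8 s = 5.90 years.

5.9 years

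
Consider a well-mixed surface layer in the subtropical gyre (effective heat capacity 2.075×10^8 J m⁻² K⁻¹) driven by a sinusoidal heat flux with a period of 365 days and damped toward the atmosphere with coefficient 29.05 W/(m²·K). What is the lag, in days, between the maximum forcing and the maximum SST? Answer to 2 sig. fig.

56 days

Areal heat capacity C = 2.075×10^8 J m⁻² K⁻¹ (given).
ω = 2π / 3.15×10^7 s = 1.99×10^-7 s⁻¹.
Phase lag φ = arctan(Cω/λ) = arctan(41.3/29.05) = 0.958 rad.
Time lag = φ / ω = 0.958 / 1.99×10^-7 = 4.81×10^6 s = 55.7 days.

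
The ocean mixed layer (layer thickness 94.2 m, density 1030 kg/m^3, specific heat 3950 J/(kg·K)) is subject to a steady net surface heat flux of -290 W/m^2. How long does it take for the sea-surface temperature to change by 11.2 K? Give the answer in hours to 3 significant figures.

4110 hours

Areal heat capacity C = ρ c_p D = 1030 × 3950 × 94.2 = 3.83×10^8 J/(m²·K).
Time required: Δt = C ΔT / F = 3.83×10^8 × -11.2 / -290 = 1.48×10^7 s.
In hours: 1.48×10^7 s / (3600 s/hour) = 4110 hours.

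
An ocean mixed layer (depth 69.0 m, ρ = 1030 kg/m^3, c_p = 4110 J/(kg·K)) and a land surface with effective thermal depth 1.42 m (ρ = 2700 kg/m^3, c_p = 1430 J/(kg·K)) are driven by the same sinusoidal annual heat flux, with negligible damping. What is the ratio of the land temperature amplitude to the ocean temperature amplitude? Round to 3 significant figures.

C_ocean = 1030 × 4110 × 69.0 = 2.92×10^8 J/(m²·K).
C_land = 2700 × 1430 × 1.42 = 5.48×10^6 J/(m²·K).
Undamped amplitude ∝ 1/C, so A_land/A_ocean = C_ocean/C_land = 53.3.

53.3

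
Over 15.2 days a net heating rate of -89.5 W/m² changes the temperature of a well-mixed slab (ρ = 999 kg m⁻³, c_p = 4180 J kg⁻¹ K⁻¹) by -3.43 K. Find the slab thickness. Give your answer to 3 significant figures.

8.21 m

Heat input Q = F Δt = -89.5 × 1.31×10^6 s = -1.18×10^8 J/m².
Required areal heat capacity C = Q / ΔT = 3.43×10^7 J/(m²·K).
Depth D = C / (ρ c_p) = 3.43×10^7 / (999 × 4180) = 8.21 m.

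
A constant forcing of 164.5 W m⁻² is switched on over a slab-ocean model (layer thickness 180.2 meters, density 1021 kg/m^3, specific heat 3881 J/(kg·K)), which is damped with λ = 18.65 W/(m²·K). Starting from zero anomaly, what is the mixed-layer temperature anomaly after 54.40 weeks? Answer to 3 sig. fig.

Areal heat capacity C = ρ c_p D = 1021 × 3881 × 180.2 = 7.14×10^8 J/(m²·K).
τ = C / λ = 7.14×10^8 / 18.65 = 3.83×10^7 s.
Equilibrium anomaly ΔT_eq = F / λ = 164.5 / 18.65 = 8.82 K.
t = 54.40 weeks = 3.29×10^7 s, so t/τ = 0.859.
ΔT(t) = ΔT_eq (1 − e^(−t/τ)) = 8.82 × (1 − e^−0.859) = 5.09 K.

5.09 K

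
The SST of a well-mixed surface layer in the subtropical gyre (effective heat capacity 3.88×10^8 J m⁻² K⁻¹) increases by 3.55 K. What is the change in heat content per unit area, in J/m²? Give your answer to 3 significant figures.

1.38×10^9

Areal heat capacity C = 3.88×10^8 J m⁻² K⁻¹ (given).
ΔQ = C ΔT = 3.88×10^8 × 3.55 = 1.38×10^9 J/m².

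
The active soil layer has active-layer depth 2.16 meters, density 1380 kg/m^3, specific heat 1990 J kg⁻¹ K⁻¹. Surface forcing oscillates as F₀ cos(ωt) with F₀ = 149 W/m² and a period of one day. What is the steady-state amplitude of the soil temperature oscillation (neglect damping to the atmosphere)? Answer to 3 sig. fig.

Areal heat capacity C = ρ c_p D = 1380 × 1990 × 2.16 = 5.93×10^6 J/(m^2 K).
Angular frequency ω = 2π / T = 2π / 86400 s = 7.27×10^-5 s⁻¹.
Cω = 5.93×10^6 × 7.27×10^-5 = 431 W/(m²·K).
Amplitude A = F₀ / (Cω) = 149 / 431 = 0.345 K.

0.345 K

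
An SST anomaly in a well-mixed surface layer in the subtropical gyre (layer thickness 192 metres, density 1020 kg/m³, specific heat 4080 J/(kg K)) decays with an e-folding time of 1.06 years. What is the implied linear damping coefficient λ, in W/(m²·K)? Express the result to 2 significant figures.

Areal heat capacity C = ρ c_p D = 1020 × 4080 × 192 = 7.99×10^8 J m⁻² K⁻¹.
τ = 1.06 years = 3.35×10^7 s.
λ = C / τ = 7.99×10^8 / 3.35×10^7 = 23.9 W/(m²·K).

24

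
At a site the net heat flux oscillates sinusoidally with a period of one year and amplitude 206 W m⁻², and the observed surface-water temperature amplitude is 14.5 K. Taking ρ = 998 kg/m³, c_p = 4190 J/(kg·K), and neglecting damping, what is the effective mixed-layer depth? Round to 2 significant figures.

17 m

ω = 2π / 3.15×10^7 s = 1.99×10^-7 s⁻¹.
Required C = F₀ / (A ω) = 206 / (14.5 × 1.99×10^-7) = 7.13×10^7 J/(m²·K).
D = C / (ρ c_p) = 7.13×10^7 / (998 × 4190) = 17.1 m.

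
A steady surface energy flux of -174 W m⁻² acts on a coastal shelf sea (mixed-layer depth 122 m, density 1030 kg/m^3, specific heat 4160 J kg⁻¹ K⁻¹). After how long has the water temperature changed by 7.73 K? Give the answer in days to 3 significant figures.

Areal heat capacity C = ρ c_p D = 1030 × 4160 × 122 = 5.23×10^8 J/(m^2 K).
Time required: Δt = C ΔT / F = 5.23×10^8 × -7.73 / -174 = 2.32×10^7 s.
In days: 2.32×10^7 s / (86400 s/day) = 269 days.

269 days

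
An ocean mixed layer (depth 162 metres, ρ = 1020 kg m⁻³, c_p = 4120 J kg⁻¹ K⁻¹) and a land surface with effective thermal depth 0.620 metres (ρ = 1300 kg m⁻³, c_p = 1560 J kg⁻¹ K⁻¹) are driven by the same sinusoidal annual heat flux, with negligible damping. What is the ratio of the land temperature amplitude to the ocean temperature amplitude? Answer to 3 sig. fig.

C_ocean = 1020 × 4120 × 162 = 6.81×10^8 J/(m²·K).
C_land = 1300 × 1560 × 0.620 = 1.26×10^6 J/(m²·K).
Undamped amplitude ∝ 1/C, so A_land/A_ocean = C_ocean/C_land = 541.

541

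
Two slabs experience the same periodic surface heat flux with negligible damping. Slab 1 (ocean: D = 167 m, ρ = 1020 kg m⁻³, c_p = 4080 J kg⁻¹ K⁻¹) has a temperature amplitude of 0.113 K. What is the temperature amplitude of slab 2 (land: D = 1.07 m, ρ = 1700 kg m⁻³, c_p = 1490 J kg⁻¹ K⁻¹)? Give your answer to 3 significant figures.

C_ocean = 6.95×10^8 J/(m²·K); C_land = 2.71×10^6 J/(m²·K).
A ∝ 1/C ⇒ A_land = A_ocean × C_ocean/C_land = 0.113 × 256 = 29.0 K.

29.0 K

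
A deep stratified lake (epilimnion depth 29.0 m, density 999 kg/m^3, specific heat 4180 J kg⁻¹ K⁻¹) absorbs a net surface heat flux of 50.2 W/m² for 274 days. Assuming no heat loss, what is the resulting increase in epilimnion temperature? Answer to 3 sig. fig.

Areal heat capacity C = ρ c_p D = 999 × 4180 × 29.0 = 1.21×10^8 J/(m^2 K).
Net heat input Q = F Δt = 50.2 × (274 days × 86400 s/day) = 1.19×10^9 J/m².
ΔT = Q / C = 1.19×10^9 / 1.21×10^8 = 9.81 K.

9.81 K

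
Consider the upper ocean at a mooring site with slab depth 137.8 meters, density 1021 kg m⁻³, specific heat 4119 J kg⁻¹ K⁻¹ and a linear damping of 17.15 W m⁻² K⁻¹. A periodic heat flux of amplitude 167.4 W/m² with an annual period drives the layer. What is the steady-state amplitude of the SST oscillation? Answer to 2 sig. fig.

1.4 K

Areal heat capacity C = ρ c_p D = 1021 × 4119 × 137.8 = 5.80×10^8 J m⁻² K⁻¹.
Angular frequency ω = 2π / T = 2π / 3.15×10^7 s = 1.99×10^-7 s⁻¹.
√((Cω)² + λ²) = √((115)² + 17.15²) = 117 W/(m²·K).
Amplitude A = F₀ / √((Cω)²+λ²) = 167.4 / 117 = 1.43 K.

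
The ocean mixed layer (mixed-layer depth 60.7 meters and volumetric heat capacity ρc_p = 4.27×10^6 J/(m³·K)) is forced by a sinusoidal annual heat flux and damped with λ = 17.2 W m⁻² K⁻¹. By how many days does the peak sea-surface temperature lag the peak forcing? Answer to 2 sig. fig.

73 days

Areal heat capacity C = ρc_p × D = 4.27×10^6 × 60.7 = 2.59×10^8 J/(m^2 K).
ω = 2π / 3.15×10^7 s = 1.99×10^-7 s⁻¹.
Phase lag φ = arctan(Cω/λ) = arctan(51.6/17.2) = 1.25 rad.
Time lag = φ / ω = 1.25 / 1.99×10^-7 = 6.27×10^6 s = 72.6 days.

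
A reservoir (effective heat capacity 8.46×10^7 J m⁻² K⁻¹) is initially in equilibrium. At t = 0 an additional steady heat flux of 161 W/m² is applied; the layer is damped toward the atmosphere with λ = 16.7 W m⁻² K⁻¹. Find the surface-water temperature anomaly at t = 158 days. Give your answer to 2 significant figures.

9.0 K

Areal heat capacity C = 8.46×10^7 J m⁻² K⁻¹ (given).
τ = C / λ = 8.46×10^7 / 16.7 = 5.07×10^6 s.
Equilibrium anomaly ΔT_eq = F / λ = 161 / 16.7 = 9.64 K.
t = 158 days = 1.37×10^7 s, so t/τ = 2.69.
ΔT(t) = ΔT_eq (1 − e^(−t/τ)) = 9.64 × (1 − e^−2.69) = 8.99 K.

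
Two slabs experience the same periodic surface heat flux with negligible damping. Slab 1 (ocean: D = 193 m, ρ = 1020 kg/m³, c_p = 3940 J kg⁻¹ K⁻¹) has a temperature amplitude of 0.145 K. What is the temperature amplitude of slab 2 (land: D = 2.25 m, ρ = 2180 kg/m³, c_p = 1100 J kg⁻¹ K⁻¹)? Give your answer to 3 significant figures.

20.8 K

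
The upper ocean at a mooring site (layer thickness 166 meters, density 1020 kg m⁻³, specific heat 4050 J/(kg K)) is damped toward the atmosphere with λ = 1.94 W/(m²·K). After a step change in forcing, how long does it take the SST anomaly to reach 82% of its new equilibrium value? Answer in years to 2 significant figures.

Areal heat capacity C = ρ c_p D = 1020 × 4050 × 166 = 6.86×10^8 J m⁻² K⁻¹.
τ = C / λ = 6.86×10^8 / 1.94 = 3.53×10^8 s.
Fraction reached: 1 − e^(−t/τ) = 0.82 ⇒ t = −τ ln(1 − 0.82) = τ × 1.71.
t = 6.06×10^8 s = 19.2 years.

19 years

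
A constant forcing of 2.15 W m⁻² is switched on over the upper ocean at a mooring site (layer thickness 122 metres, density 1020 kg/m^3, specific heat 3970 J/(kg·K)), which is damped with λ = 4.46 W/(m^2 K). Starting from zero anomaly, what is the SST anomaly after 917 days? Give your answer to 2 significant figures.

0.25 K

Areal heat capacity C = ρ c_p D = 1020 × 3970 × 122 = 4.94×10^8 J/(m²·K).
τ = C / λ = 4.94×10^8 / 4.46 = 1.11×10^8 s.
Equilibrium anomaly ΔT_eq = F / λ = 2.15 / 4.46 = 0.482 K.
t = 917 days = 7.92×10^7 s, so t/τ = 0.715.
ΔT(t) = ΔT_eq (1 − e^(−t/τ)) = 0.482 × (1 − e^−0.715) = 0.246 K.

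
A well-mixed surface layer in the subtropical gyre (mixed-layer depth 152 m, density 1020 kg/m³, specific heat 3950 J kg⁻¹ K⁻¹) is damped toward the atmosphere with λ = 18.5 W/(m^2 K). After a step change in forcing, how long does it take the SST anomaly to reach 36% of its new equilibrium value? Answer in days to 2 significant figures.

Areal heat capacity C = ρ c_p D = 1020 × 3950 × 152 = 6.12×10^8 J/(m²·K).
τ = C / λ = 6.12×10^8 / 18.5 = 3.31×10^7 s.
Fraction reached: 1 − e^(−t/τ) = 0.36 ⇒ t = −τ ln(1 − 0.36) = τ × 0.446.
t = 1.48×10^7 s = 171 days.

170 days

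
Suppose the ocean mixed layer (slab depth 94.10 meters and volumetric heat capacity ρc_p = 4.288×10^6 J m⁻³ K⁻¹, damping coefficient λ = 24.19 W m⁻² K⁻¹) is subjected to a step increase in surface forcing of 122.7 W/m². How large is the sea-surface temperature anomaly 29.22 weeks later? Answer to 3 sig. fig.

3.31 K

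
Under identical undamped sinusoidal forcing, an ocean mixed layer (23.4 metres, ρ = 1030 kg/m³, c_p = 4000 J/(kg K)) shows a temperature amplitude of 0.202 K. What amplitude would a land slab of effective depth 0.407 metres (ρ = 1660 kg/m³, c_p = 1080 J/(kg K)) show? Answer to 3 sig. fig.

26.7 K

C_ocean = 9.64×10^7 J/(m²·K); C_land = 7.30×10^5 J/(m²·K).
A ∝ 1/C ⇒ A_land = A_ocean × C_ocean/C_land = 0.202 × 132 = 26.7 K.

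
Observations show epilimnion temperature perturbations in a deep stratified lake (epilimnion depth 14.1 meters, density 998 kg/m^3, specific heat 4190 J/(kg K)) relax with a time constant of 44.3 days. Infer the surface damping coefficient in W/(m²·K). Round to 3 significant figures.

15.4

Areal heat capacity C = ρ c_p D = 998 × 4190 × 14.1 = 5.90×10^7 J/(m^2 K).
τ = 44.3 days = 3.83×10^6 s.
λ = C / τ = 5.90×10^7 / 3.83×10^6 = 15.4 W/(m²·K).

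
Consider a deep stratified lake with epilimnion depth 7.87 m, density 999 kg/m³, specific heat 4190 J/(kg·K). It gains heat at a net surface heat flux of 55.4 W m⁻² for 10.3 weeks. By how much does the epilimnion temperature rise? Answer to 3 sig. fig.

Areal heat capacity C = ρ c_p D = 999 × 4190 × 7.87 = 3.29×10^7 J/(m^2 K).
Net heat input Q = F Δt = 55.4 × (10.3 weeks × 6.048×10^5 s/week) = 3.45×10^8 J/m².
ΔT = Q / C = 3.45×10^8 / 3.29×10^7 = 10.5 K.

10.5 K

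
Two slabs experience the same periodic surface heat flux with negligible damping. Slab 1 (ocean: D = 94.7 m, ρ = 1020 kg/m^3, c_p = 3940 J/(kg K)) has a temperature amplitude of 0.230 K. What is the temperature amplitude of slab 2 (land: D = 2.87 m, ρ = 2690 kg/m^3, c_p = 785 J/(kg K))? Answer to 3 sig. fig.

C_ocean = 3.81×10^8 J/(m²·K); C_land = 6.06×10^6 J/(m²·K).
A ∝ 1/C ⇒ A_land = A_ocean × C_ocean/C_land = 0.230 × 62.8 = 14.4 K.

14.4 K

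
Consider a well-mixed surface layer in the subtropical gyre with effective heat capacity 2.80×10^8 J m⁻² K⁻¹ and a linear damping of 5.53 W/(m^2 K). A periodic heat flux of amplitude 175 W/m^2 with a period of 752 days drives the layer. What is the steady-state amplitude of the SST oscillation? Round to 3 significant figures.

6.33 K

Areal heat capacity C = 2.80×10^8 J m⁻² K⁻¹ (given).
Angular frequency ω = 2π / T = 2π / 6.50×10^7 s = 9.67×10^-8 s⁻¹.
√((Cω)² + λ²) = √((27.1)² + 5.53²) = 27.6 W/(m²·K).
Amplitude A = F₀ / √((Cω)²+λ²) = 175 / 27.6 = 6.33 K.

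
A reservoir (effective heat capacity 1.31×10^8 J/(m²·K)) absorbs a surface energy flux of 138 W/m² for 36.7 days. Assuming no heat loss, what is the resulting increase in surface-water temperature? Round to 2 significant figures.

Areal heat capacity C = 1.31×10^8 J/(m²·K) (given).
Net heat input Q = F Δt = 138 × (36.7 days × 86400 s/day) = 4.38×10^8 J/m².
ΔT = Q / C = 4.38×10^8 / 1.31×10^8 = 3.34 K.

3.3 K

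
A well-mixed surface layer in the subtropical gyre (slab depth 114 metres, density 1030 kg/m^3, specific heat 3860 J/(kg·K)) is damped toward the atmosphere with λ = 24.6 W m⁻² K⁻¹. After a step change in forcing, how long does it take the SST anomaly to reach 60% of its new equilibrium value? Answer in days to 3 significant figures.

Areal heat capacity C = ρ c_p D = 1030 × 3860 × 114 = 4.53×10^8 J m⁻² K⁻¹.
τ = C / λ = 4.53×10^8 / 24.6 = 1.84×10^7 s.
Fraction reached: 1 − e^(−t/τ) = 0.60 ⇒ t = −τ ln(1 − 0.60) = τ × 0.916.
t = 1.69×10^7 s = 195 days.

195 days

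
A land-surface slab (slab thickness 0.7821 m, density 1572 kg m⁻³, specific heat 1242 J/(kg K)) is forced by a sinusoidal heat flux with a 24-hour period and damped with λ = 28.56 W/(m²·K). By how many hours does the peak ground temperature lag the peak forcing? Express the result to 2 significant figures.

5.0 hours

Areal heat capacity C = ρ c_p D = 1572 × 1242 × 0.7821 = 1.53×10^6 J/(m²·K).
ω = 2π / 86400 s = 7.27×10^-5 s⁻¹.
Phase lag φ = arctan(Cω/λ) = arctan(111/28.56) = 1.32 rad.
Time lag = φ / ω = 1.32 / 7.27×10^-5 = 18100 s = 5.04 hours.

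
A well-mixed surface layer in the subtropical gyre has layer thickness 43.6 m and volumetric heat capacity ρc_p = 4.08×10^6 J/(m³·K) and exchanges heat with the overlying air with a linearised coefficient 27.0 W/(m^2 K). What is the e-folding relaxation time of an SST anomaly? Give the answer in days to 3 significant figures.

Areal heat capacity C = ρc_p × D = 4.08×10^6 × 43.6 = 1.78×10^8 J m⁻² K⁻¹.
Relaxation time τ = C / λ = 1.78×10^8 / 27.0 = 6.59×10^6 s.
In days: 6.59×10^6 s / (86400 s/day) = 76.3 days.

76.3 days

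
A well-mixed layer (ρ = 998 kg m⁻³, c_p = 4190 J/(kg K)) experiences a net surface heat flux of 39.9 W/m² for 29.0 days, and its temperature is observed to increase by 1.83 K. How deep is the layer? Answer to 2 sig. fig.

Heat input Q = F Δt = 39.9 × 2.51×10^6 s = 1.00×10^8 J/m².
Required areal heat capacity C = Q / ΔT = 5.46×10^7 J/(m²·K).
Depth D = C / (ρ c_p) = 5.46×10^7 / (998 × 4190) = 13.1 m.

13 m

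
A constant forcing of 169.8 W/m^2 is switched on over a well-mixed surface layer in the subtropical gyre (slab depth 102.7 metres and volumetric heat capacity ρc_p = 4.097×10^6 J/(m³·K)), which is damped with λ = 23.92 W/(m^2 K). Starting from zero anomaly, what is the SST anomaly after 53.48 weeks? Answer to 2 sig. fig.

Areal heat capacity C = ρc_p × D = 4.097×10^6 × 102.7 = 4.21×10^8 J m⁻² K⁻¹.
τ = C / λ = 4.21×10^8 / 23.92 = 1.76×10^7 s.
Equilibrium anomaly ΔT_eq = F / λ = 169.8 / 23.92 = 7.10 K.
t = 53.48 weeks = 3.23×10^7 s, so t/τ = 1.84.
ΔT(t) = ΔT_eq (1 − e^(−t/τ)) = 7.10 × (1 − e^−1.84) = 5.97 K.

6.0 K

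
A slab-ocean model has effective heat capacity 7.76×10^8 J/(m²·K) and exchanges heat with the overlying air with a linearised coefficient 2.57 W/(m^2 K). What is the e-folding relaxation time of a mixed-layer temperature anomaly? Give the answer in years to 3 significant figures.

9.57 years

Areal heat capacity C = 7.76×10^8 J/(m²·K) (given).
Relaxation time τ = C / λ = 7.76×10^8 / 2.57 = 3.02×10^8 s.
In years: 3.02×10^8 s / (3.156×10^7 s/year) = 9.57 years.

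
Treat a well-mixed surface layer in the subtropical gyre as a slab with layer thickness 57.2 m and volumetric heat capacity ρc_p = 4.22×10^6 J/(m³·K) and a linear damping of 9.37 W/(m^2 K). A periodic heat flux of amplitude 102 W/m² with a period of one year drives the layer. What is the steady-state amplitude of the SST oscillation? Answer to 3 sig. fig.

Areal heat capacity C = ρc_p × D = 4.22×10^6 × 57.2 = 2.41×10^8 J/(m²·K).
Angular frequency ω = 2π / T = 2π / 3.15×10^7 s = 1.99×10^-7 s⁻¹.
√((Cω)² + λ²) = √((48.1)² + 9.37²) = 49.0 W/(m²·K).
Amplitude A = F₀ / √((Cω)²+λ²) = 102 / 49.0 = 2.08 K.

2.08 K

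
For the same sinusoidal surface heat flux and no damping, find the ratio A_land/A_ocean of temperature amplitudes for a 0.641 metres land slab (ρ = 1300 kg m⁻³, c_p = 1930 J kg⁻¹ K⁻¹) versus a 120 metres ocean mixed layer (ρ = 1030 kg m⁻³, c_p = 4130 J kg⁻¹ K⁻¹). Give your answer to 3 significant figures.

C_ocean = 1030 × 4130 × 120 = 5.10×10^8 J/(m²·K).
C_land = 1300 × 1930 × 0.641 = 1.61×10^6 J/(m²·K).
Undamped amplitude ∝ 1/C, so A_land/A_ocean = C_ocean/C_land = 317.

317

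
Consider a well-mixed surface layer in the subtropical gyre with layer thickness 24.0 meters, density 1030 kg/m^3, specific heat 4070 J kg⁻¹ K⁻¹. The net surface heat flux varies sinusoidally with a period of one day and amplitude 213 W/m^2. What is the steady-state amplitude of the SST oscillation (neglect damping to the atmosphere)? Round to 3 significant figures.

Areal heat capacity C = ρ c_p D = 1030 × 4070 × 24.0 = 1.01×10^8 J/(m²·K).
Angular frequency ω = 2π / T = 2π / 86400 s = 7.27×10^-5 s⁻¹.
Cω = 1.01×10^8 × 7.27×10^-5 = 7320 W/(m²·K).
Amplitude A = F₀ / (Cω) = 213 / 7320 = 0.0291 K.

0.0291 K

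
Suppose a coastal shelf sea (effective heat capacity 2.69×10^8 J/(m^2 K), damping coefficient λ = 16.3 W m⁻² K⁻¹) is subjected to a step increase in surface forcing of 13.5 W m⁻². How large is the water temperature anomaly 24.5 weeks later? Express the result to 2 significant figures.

Areal heat capacity C = 2.69×10^8 J/(m^2 K) (given).
τ = C / λ = 2.69×10^8 / 16.3 = 1.65×10^7 s.
Equilibrium anomaly ΔT_eq = F / λ = 13.5 / 16.3 = 0.828 K.
t = 24.5 weeks = 1.48×10^7 s, so t/τ = 0.898.
ΔT(t) = ΔT_eq (1 − e^(−t/τ)) = 0.828 × (1 − e^−0.898) = 0.491 K.

0.49 K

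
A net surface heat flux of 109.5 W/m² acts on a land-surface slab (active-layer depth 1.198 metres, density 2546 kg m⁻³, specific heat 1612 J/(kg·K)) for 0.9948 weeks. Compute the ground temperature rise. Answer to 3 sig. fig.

Areal heat capacity C = ρ c_p D = 2546 × 1612 × 1.198 = 4.92×10^6 J/(m²·K).
Net heat input Q = F Δt = 109.5 × (0.9948 weeks × 6.048×10^5 s/week) = 6.59×10^7 J/m².
ΔT = Q / C = 6.59×10^7 / 4.92×10^6 = 13.4 K.

13.4 K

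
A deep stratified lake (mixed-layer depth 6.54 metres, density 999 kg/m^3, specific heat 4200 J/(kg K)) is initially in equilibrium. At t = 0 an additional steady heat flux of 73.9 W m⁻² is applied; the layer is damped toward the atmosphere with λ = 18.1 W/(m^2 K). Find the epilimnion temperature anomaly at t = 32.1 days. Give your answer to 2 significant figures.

Areal heat capacity C = ρ c_p D = 999 × 4200 × 6.54 = 2.74×10^7 J m⁻² K⁻¹.
τ = C / λ = 2.74×10^7 / 18.1 = 1.52×10^6 s.
Equilibrium anomaly ΔT_eq = F / λ = 73.9 / 18.1 = 4.08 K.
t = 32.1 days = 2.77×10^6 s, so t/τ = 1.83.
ΔT(t) = ΔT_eq (1 − e^(−t/τ)) = 4.08 × (1 − e^−1.83) = 3.43 K.

3.4 K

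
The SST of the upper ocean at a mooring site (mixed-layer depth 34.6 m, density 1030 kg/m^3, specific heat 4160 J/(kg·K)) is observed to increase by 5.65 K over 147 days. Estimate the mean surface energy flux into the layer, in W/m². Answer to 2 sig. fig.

Areal heat capacity C = ρ c_p D = 1030 × 4160 × 34.6 = 1.48×10^8 J/(m^2 K).
Required heat per unit area: Q = C ΔT = 1.48×10^8 × 5.65 = 8.38×10^8 J/m².
Flux F = Q / Δt = 8.38×10^8 / 1.27×10^7 s = 66.0 W/m².

66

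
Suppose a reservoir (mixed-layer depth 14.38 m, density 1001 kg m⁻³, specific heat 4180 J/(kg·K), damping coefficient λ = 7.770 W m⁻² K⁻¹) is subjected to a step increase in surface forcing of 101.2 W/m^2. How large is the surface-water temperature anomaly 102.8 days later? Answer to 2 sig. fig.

Areal heat capacity C = ρ c_p D = 1001 × 4180 × 14.38 = 6.02×10^7 J/(m²·K).
τ = C / λ = 6.02×10^7 / 7.770 = 7.74×10^6 s.
Equilibrium anomaly ΔT_eq = F / λ = 101.2 / 7.770 = 13.0 K.
t = 102.8 days = 8.88×10^6 s, so t/τ = 1.15.
ΔT(t) = ΔT_eq (1 − e^(−t/τ)) = 13.0 × (1 − e^−1.15) = 8.89 K.

8.9 K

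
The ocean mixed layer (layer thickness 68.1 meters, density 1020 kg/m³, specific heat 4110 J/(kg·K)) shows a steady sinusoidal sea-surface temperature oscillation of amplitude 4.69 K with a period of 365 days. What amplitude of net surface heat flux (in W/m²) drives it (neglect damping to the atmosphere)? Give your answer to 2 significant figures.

270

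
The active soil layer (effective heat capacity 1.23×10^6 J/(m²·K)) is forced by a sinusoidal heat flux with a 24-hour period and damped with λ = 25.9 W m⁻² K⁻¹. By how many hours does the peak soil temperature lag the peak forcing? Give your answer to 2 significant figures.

4.9 hours

Areal heat capacity C = 1.23×10^6 J/(m²·K) (given).
ω = 2π / 86400 s = 7.27×10^-5 s⁻¹.
Phase lag φ = arctan(Cω/λ) = arctan(89.4/25.9) = 1.29 rad.
Time lag = φ / ω = 1.29 / 7.27×10^-5 = 17700 s = 4.92 hours.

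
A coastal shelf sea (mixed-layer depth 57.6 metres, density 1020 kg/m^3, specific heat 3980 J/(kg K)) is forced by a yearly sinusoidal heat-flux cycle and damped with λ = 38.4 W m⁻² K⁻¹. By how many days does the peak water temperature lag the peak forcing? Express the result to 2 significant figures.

51 days

Areal heat capacity C = ρ c_p D = 1020 × 3980 × 57.6 = 2.34×10^8 J/(m^2 K).
ω = 2π / 3.15×10^7 s = 1.99×10^-7 s⁻¹.
Phase lag φ = arctan(Cω/λ) = arctan(46.6/38.4) = 0.881 rad.
Time lag = φ / ω = 0.881 / 1.99×10^-7 = 4.42×10^6 s = 51.2 days.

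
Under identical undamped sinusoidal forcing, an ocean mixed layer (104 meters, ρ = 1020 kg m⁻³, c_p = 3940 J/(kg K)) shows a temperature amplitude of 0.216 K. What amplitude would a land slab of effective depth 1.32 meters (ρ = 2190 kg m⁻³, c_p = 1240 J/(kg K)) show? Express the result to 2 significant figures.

C_ocean = 4.18×10^8 J/(m²·K); C_land = 3.58×10^6 J/(m²·K).
A ∝ 1/C ⇒ A_land = A_ocean × C_ocean/C_land = 0.216 × 117 = 25.2 K.

25 K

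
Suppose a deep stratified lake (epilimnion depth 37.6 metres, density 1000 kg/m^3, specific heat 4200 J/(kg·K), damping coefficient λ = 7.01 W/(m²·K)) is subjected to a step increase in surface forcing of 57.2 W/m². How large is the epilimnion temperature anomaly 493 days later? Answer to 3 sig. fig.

6.93 K

Areal heat capacity C = ρ c_p D = 1000 × 4200 × 37.6 = 1.58×10^8 J m⁻² K⁻¹.
τ = C / λ = 1.58×10^8 / 7.01 = 2.25×10^7 s.
Equilibrium anomaly ΔT_eq = F / λ = 57.2 / 7.01 = 8.16 K.
t = 493 days = 4.26×10^7 s, so t/τ = 1.89.
ΔT(t) = ΔT_eq (1 − e^(−t/τ)) = 8.16 × (1 − e^−1.89) = 6.93 K.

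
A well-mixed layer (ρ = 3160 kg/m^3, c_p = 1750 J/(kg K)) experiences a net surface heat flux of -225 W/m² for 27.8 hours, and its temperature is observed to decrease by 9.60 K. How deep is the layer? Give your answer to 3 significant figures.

Heat input Q = F Δt = -225 × 1.00×10^5 s = -2.25×10^7 J/m².
Required areal heat capacity C = Q / ΔT = 2.35×10^6 J/(m²·K).
Depth D = C / (ρ c_p) = 2.35×10^6 / (3160 × 1750) = 0.424 m.

0.424 m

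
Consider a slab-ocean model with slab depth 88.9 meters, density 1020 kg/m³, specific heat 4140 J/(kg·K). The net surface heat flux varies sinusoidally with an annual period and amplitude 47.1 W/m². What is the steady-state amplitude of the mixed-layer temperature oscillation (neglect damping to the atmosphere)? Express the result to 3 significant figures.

0.630 K

Areal heat capacity C = ρ c_p D = 1020 × 4140 × 88.9 = 3.75×10^8 J/(m²·K).
Angular frequency ω = 2π / T = 2π / 3.15×10^7 s = 1.99×10^-7 s⁻¹.
Cω = 3.75×10^8 × 1.99×10^-7 = 74.8 W/(m²·K).
Amplitude A = F₀ / (Cω) = 47.1 / 74.8 = 0.630 K.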